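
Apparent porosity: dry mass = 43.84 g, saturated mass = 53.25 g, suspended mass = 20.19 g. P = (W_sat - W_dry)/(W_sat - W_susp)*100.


P = (53.25 - 43.84) / (53.25 - 20.19) * 100 = 9.41 / 33.06 * 100 = 28.5%

28.5


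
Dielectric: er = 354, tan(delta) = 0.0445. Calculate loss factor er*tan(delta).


Loss = 354 * 0.0445 = 15.753

15.753


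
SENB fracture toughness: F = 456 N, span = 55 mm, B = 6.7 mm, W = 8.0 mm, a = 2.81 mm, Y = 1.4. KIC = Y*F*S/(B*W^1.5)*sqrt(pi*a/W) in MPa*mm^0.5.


KIC = 1.4*456*55/(6.7*8.0^1.5)*sqrt(pi*2.81/8.0) = 243.29

243.29


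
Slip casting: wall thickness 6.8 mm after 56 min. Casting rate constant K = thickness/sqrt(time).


K = 6.8 / sqrt(56) = 6.8 / 7.4833 = 0.909 mm/min^0.5

0.909


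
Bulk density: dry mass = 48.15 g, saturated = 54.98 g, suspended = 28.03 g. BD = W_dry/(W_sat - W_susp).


BD = 48.15 / (54.98 - 28.03) = 48.15 / 26.95 = 1.787 g/cm^3

1.787


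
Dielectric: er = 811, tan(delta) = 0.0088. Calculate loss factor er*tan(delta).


Loss = 811 * 0.0088 = 7.137

7.137


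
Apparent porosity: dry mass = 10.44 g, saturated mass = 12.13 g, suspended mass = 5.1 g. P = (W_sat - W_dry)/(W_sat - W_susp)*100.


P = (12.13 - 10.44) / (12.13 - 5.1) * 100 = 1.69 / 7.03 * 100 = 24.0%

24.0


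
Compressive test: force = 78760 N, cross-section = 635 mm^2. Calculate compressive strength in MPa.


CS = 78760 / 635 = 124.0 MPa

124.0


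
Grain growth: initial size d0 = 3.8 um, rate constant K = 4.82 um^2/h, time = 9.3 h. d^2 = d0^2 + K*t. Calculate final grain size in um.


d^2 = 3.8^2 + 4.82*9.3 = 59.266
d = sqrt(59.266) = 7.7 um

7.7


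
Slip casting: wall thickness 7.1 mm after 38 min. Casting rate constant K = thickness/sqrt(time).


K = 7.1 / sqrt(38) = 7.1 / 6.1644 = 1.152 mm/min^0.5

1.152


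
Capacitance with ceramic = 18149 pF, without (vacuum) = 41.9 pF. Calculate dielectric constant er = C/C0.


er = 18149 / 41.9 = 433.15

433.15


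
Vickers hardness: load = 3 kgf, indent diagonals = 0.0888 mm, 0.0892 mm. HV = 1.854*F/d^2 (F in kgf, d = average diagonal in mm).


d_avg = (0.0888+0.0892)/2 = 0.089 mm
HV = 1.854*3/0.089^2 = 702

702


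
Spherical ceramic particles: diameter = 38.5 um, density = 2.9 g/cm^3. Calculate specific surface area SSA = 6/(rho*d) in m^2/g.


SSA = 6 / (2.9 * 38.5) = 0.054 m^2/g

0.054


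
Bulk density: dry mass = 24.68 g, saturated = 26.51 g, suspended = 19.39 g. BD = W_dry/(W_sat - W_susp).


BD = 24.68 / (26.51 - 19.39) = 24.68 / 7.12 = 3.466 g/cm^3

3.466


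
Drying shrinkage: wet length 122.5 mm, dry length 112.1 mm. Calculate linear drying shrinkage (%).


DS = (122.5 - 112.1) / 122.5 * 100 = 8.49%

8.49


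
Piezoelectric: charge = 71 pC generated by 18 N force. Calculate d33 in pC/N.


d33 = 71 / 18 = 3.9 pC/N

3.9


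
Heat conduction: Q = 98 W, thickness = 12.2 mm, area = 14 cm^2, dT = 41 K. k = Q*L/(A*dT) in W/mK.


k = 98*12.2/1000/(14/10000*41) = 20.83 W/mK

20.83


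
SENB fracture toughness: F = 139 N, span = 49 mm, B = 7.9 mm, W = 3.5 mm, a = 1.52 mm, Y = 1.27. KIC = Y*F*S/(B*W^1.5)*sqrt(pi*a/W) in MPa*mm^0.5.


KIC = 1.27*139*49/(7.9*3.5^1.5)*sqrt(pi*1.52/3.5) = 195.32

195.32


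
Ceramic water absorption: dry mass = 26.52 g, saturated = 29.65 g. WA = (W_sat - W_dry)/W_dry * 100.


WA = (29.65 - 26.52) / 26.52 * 100 = 11.8%

11.8


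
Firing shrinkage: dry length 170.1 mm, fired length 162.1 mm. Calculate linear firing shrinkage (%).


FS = (170.1 - 162.1) / 170.1 * 100 = 4.7%

4.7


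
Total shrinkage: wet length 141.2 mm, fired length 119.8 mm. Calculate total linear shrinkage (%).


TS = (141.2 - 119.8) / 141.2 * 100 = 15.16%

15.16


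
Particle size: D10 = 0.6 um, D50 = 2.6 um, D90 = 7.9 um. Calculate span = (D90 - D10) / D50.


Span = (7.9 - 0.6) / 2.6 = 7.3 / 2.6 = 2.808

2.808


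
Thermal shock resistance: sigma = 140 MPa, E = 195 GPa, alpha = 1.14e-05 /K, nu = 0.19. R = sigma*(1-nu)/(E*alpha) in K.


R = 140*(1-0.19)/(195*1000*1.14e-05) = 51 K

51


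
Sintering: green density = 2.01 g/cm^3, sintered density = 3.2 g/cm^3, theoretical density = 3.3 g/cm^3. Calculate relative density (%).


Relative = 3.2 / 3.3 * 100 = 97.0%

97.0


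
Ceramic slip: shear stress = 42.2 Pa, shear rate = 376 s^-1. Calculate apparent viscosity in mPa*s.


eta = tau/gamma * 1000 = 42.2/376 * 1000 = 112.2 mPa*s

112.2


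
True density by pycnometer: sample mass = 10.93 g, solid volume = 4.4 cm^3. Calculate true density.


TD = 10.93 / 4.4 = 2.484 g/cm^3

2.484


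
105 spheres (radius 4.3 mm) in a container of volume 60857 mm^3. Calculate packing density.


V_sphere = 4/3*pi*4.3^3 = 333.0381 mm^3
Total V = 105*333.0381 = 34969.0005 mm^3
PD = 34969.0005 / 60857 = 0.575

0.575


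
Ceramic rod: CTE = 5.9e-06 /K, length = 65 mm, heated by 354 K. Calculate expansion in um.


dL = 5.9e-06 * 65 * 354 * 1000 = 135.759 um

135.759


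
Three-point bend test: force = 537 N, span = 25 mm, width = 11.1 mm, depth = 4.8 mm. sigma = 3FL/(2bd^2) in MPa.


sigma = 3*537*25/(2*11.1*4.8^2) = 78.7 MPa

78.7


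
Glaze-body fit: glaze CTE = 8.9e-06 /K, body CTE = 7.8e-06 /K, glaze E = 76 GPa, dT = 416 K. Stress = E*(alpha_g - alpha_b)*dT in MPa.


Stress = 76*1000*(8.9e-06 - 7.8e-06)*416 = 34.8 MPa

34.8


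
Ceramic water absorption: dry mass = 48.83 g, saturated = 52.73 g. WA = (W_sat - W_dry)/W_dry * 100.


WA = (52.73 - 48.83) / 48.83 * 100 = 7.99%

7.99


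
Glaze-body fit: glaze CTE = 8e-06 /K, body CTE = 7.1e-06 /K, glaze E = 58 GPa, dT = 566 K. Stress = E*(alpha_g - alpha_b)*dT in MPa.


Stress = 58*1000*(8e-06 - 7.1e-06)*566 = 29.5 MPa

29.5


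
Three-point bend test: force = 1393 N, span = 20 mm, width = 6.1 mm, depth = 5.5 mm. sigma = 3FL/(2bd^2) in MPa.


sigma = 3*1393*20/(2*6.1*5.5^2) = 226.5 MPa

226.5


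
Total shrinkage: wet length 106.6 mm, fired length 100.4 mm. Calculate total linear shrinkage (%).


TS = (106.6 - 100.4) / 106.6 * 100 = 5.82%

5.82


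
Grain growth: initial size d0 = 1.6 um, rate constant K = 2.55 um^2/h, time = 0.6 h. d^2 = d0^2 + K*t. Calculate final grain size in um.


d^2 = 1.6^2 + 2.55*0.6 = 4.09
d = sqrt(4.09) = 2.02 um

2.02


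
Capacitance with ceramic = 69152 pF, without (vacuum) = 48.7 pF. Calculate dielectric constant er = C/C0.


er = 69152 / 48.7 = 1419.96

1419.96


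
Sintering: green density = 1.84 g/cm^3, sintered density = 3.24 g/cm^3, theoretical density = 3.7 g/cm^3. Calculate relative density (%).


Relative = 3.24 / 3.7 * 100 = 87.6%

87.6


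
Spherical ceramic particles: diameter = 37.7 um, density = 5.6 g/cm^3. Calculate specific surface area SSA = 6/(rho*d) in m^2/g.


SSA = 6 / (5.6 * 37.7) = 0.028 m^2/g

0.028


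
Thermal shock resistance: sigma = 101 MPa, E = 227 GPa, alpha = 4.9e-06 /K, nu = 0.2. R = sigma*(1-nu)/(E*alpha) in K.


R = 101*(1-0.2)/(227*1000*4.9e-06) = 73 K

73


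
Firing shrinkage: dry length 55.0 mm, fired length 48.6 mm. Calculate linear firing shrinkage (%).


FS = (55.0 - 48.6) / 55.0 * 100 = 11.64%

11.64


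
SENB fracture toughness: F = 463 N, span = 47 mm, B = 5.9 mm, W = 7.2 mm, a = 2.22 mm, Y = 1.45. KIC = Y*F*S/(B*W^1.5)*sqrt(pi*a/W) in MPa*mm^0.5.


KIC = 1.45*463*47/(5.9*7.2^1.5)*sqrt(pi*2.22/7.2) = 272.45

272.45


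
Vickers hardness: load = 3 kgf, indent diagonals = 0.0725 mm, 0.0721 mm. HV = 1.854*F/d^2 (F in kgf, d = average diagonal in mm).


d_avg = (0.0725+0.0721)/2 = 0.0723 mm
HV = 1.854*3/0.0723^2 = 1064

1064


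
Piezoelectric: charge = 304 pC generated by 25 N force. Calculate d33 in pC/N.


d33 = 304 / 25 = 12.2 pC/N

12.2


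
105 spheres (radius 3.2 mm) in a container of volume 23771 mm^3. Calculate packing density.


V_sphere = 4/3*pi*3.2^3 = 137.2583 mm^3
Total V = 105*137.2583 = 14412.1215 mm^3
PD = 14412.1215 / 23771 = 0.606

0.606


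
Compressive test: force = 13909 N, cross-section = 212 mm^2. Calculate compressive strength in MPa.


CS = 13909 / 212 = 65.6 MPa

65.6


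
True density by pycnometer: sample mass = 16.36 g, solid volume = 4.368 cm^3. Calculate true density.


TD = 16.36 / 4.368 = 3.745 g/cm^3

3.745


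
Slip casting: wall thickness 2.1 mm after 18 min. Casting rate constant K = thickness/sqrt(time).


K = 2.1 / sqrt(18) = 2.1 / 4.2426 = 0.495 mm/min^0.5

0.495


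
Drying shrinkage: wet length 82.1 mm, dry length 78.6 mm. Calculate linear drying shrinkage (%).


DS = (82.1 - 78.6) / 82.1 * 100 = 4.26%

4.26


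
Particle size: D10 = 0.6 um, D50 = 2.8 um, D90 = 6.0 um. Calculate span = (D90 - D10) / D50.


Span = (6.0 - 0.6) / 2.8 = 5.4 / 2.8 = 1.929

1.929


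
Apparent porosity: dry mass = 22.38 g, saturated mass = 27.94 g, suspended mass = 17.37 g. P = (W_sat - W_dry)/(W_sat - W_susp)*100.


P = (27.94 - 22.38) / (27.94 - 17.37) * 100 = 5.56 / 10.57 * 100 = 52.6%

52.6


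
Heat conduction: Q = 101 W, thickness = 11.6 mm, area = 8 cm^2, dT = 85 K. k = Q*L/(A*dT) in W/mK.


k = 101*11.6/1000/(8/10000*85) = 17.23 W/mK

17.23


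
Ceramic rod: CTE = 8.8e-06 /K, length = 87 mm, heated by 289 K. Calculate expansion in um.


dL = 8.8e-06 * 87 * 289 * 1000 = 221.258 um

221.258


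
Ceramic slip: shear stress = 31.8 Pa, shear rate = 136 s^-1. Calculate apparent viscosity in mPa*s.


eta = tau/gamma * 1000 = 31.8/136 * 1000 = 233.8 mPa*s

233.8


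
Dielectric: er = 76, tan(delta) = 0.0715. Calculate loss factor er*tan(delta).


Loss = 76 * 0.0715 = 5.434

5.434


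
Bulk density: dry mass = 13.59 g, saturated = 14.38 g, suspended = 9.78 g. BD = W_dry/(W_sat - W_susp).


BD = 13.59 / (14.38 - 9.78) = 13.59 / 4.6 = 2.954 g/cm^3

2.954


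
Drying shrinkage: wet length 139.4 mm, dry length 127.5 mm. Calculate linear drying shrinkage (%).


DS = (139.4 - 127.5) / 139.4 * 100 = 8.54%

8.54


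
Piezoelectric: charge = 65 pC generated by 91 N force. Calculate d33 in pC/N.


d33 = 65 / 91 = 0.7 pC/N

0.7


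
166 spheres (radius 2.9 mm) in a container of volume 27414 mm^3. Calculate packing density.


V_sphere = 4/3*pi*2.9^3 = 102.1604 mm^3
Total V = 166*102.1604 = 16958.6264 mm^3
PD = 16958.6264 / 27414 = 0.619

0.619


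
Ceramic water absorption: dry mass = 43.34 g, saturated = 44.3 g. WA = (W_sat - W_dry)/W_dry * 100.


WA = (44.3 - 43.34) / 43.34 * 100 = 2.22%

2.22


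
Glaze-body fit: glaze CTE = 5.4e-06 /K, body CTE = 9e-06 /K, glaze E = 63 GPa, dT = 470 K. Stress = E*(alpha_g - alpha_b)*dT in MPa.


Stress = 63*1000*(5.4e-06 - 9e-06)*470 = -106.6 MPa

-106.6


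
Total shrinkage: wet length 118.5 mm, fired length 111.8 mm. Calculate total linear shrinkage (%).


TS = (118.5 - 111.8) / 118.5 * 100 = 5.65%

5.65


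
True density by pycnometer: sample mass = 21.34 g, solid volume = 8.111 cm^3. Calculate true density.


TD = 21.34 / 8.111 = 2.631 g/cm^3

2.631


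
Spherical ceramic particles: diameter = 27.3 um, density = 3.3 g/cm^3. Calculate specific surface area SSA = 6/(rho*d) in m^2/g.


SSA = 6 / (3.3 * 27.3) = 0.067 m^2/g

0.067


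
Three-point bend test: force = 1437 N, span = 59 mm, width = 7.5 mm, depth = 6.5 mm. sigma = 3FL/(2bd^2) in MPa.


sigma = 3*1437*59/(2*7.5*6.5^2) = 401.3 MPa

401.3


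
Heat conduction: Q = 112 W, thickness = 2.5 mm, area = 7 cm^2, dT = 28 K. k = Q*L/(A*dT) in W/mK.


k = 112*2.5/1000/(7/10000*28) = 14.29 W/mK

14.29


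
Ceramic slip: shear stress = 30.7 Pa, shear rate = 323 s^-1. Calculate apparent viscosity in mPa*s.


eta = tau/gamma * 1000 = 30.7/323 * 1000 = 95.0 mPa*s

95.0


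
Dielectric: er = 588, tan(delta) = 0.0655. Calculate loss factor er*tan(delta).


Loss = 588 * 0.0655 = 38.514

38.514


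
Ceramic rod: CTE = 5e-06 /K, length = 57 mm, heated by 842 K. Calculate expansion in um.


dL = 5e-06 * 57 * 842 * 1000 = 239.97 um

239.97


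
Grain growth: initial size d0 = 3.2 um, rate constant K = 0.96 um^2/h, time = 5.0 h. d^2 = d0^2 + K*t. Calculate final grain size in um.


d^2 = 3.2^2 + 0.96*5.0 = 15.04
d = sqrt(15.04) = 3.88 um

3.88


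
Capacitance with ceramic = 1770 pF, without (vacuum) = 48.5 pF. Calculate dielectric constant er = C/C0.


er = 1770 / 48.5 = 36.49

36.49


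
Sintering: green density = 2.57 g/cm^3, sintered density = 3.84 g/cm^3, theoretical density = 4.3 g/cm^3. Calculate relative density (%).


Relative = 3.84 / 4.3 * 100 = 89.3%

89.3


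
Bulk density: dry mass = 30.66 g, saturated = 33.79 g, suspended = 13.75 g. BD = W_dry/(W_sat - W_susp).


BD = 30.66 / (33.79 - 13.75) = 30.66 / 20.04 = 1.53 g/cm^3

1.53


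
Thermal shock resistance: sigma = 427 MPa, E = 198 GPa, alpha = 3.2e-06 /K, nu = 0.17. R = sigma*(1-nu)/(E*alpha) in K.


R = 427*(1-0.17)/(198*1000*3.2e-06) = 559 K

559


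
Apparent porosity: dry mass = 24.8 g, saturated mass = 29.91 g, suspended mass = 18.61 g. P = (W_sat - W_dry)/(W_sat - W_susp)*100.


P = (29.91 - 24.8) / (29.91 - 18.61) * 100 = 5.11 / 11.3 * 100 = 45.2%

45.2


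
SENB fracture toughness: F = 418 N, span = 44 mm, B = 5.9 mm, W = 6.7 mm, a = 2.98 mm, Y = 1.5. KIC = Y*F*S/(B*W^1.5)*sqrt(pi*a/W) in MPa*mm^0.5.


KIC = 1.5*418*44/(5.9*6.7^1.5)*sqrt(pi*2.98/6.7) = 318.71

318.71


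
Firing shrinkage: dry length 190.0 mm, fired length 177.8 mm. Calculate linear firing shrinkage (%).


FS = (190.0 - 177.8) / 190.0 * 100 = 6.42%

6.42


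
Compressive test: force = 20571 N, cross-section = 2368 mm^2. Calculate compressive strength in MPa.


CS = 20571 / 2368 = 8.7 MPa

8.7


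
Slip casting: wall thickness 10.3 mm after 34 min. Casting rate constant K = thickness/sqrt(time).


K = 10.3 / sqrt(34) = 10.3 / 5.831 = 1.766 mm/min^0.5

1.766


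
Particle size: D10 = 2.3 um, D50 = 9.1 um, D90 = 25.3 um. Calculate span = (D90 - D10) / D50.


Span = (25.3 - 2.3) / 9.1 = 23.0 / 9.1 = 2.527

2.527


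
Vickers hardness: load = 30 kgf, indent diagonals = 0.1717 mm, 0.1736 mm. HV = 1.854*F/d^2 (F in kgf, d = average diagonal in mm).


d_avg = (0.1717+0.1736)/2 = 0.17265 mm
HV = 1.854*30/0.17265^2 = 1866

1866


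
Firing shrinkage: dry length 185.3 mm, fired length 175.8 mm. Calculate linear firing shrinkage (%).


FS = (185.3 - 175.8) / 185.3 * 100 = 5.13%

5.13


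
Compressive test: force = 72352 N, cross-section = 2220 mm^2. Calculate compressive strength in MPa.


CS = 72352 / 2220 = 32.6 MPa

32.6


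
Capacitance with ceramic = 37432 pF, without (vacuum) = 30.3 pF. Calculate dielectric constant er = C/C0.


er = 37432 / 30.3 = 1235.38

1235.38


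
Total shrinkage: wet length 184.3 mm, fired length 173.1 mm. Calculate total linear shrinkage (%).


TS = (184.3 - 173.1) / 184.3 * 100 = 6.08%

6.08


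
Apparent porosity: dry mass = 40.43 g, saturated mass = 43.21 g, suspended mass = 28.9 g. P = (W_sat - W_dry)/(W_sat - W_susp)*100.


P = (43.21 - 40.43) / (43.21 - 28.9) * 100 = 2.78 / 14.31 * 100 = 19.4%

19.4


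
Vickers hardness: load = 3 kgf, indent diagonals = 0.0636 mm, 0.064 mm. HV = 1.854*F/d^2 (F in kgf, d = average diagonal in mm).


d_avg = (0.0636+0.064)/2 = 0.0638 mm
HV = 1.854*3/0.0638^2 = 1366

1366


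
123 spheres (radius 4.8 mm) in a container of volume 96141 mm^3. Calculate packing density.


V_sphere = 4/3*pi*4.8^3 = 463.2467 mm^3
Total V = 123*463.2467 = 56979.3441 mm^3
PD = 56979.3441 / 96141 = 0.593

0.593


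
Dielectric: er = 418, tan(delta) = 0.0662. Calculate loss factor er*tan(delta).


Loss = 418 * 0.0662 = 27.672

27.672


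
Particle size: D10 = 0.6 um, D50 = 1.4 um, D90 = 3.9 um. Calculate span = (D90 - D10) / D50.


Span = (3.9 - 0.6) / 1.4 = 3.3 / 1.4 = 2.357

2.357


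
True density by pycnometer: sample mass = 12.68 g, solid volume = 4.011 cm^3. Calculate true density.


TD = 12.68 / 4.011 = 3.161 g/cm^3

3.161


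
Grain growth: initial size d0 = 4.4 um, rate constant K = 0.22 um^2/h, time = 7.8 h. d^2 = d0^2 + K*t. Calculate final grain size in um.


d^2 = 4.4^2 + 0.22*7.8 = 21.076
d = sqrt(21.076) = 4.59 um

4.59


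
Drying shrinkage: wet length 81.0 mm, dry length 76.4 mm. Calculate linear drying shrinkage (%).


DS = (81.0 - 76.4) / 81.0 * 100 = 5.68%

5.68


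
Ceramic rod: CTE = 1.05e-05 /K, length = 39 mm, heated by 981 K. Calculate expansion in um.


dL = 1.05e-05 * 39 * 981 * 1000 = 401.72 um

401.72


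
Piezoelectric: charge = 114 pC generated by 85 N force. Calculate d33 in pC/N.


d33 = 114 / 85 = 1.3 pC/N

1.3


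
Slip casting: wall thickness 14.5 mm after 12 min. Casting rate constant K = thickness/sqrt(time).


K = 14.5 / sqrt(12) = 14.5 / 3.4641 = 4.186 mm/min^0.5

4.186


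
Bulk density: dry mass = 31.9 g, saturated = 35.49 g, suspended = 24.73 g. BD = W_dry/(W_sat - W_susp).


BD = 31.9 / (35.49 - 24.73) = 31.9 / 10.76 = 2.965 g/cm^3

2.965


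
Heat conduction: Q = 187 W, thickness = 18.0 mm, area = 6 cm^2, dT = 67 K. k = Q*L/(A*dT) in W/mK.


k = 187*18.0/1000/(6/10000*67) = 83.73 W/mK

83.73


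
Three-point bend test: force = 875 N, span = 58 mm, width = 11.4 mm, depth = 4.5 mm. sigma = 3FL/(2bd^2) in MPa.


sigma = 3*875*58/(2*11.4*4.5^2) = 329.8 MPa

329.8


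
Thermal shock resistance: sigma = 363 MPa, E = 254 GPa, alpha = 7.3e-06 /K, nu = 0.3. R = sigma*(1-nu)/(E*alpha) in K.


R = 363*(1-0.3)/(254*1000*7.3e-06) = 137 K

137


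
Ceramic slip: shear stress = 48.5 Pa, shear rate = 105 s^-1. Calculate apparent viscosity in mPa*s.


eta = tau/gamma * 1000 = 48.5/105 * 1000 = 461.9 mPa*s

461.9


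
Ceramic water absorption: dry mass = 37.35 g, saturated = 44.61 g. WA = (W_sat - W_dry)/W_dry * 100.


WA = (44.61 - 37.35) / 37.35 * 100 = 19.44%

19.44


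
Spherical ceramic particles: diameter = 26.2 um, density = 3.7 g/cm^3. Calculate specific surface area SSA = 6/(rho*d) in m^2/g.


SSA = 6 / (3.7 * 26.2) = 0.062 m^2/g

0.062


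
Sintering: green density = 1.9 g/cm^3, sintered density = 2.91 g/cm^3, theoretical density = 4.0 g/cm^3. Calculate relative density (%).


Relative = 2.91 / 4.0 * 100 = 72.8%

72.8


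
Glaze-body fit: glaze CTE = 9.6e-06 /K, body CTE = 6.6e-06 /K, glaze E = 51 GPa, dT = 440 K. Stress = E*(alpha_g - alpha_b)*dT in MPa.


Stress = 51*1000*(9.6e-06 - 6.6e-06)*440 = 67.3 MPa

67.3


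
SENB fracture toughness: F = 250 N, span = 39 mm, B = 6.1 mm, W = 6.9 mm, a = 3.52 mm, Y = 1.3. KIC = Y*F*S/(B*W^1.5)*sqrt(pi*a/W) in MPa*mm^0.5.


KIC = 1.3*250*39/(6.1*6.9^1.5)*sqrt(pi*3.52/6.9) = 145.13

145.13


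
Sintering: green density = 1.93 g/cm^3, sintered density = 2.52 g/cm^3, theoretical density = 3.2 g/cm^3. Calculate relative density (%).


Relative = 2.52 / 3.2 * 100 = 78.8%

78.8


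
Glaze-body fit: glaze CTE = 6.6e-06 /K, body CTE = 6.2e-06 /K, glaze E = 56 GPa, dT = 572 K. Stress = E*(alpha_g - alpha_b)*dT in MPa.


Stress = 56*1000*(6.6e-06 - 6.2e-06)*572 = 12.8 MPa

12.8


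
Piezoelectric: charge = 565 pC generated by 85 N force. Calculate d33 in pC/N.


d33 = 565 / 85 = 6.6 pC/N

6.6


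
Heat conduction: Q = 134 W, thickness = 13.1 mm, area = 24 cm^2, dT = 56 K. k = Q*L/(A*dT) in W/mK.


k = 134*13.1/1000/(24/10000*56) = 13.06 W/mK

13.06


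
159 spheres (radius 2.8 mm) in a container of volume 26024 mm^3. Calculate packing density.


V_sphere = 4/3*pi*2.8^3 = 91.9523 mm^3
Total V = 159*91.9523 = 14620.4157 mm^3
PD = 14620.4157 / 26024 = 0.562

0.562


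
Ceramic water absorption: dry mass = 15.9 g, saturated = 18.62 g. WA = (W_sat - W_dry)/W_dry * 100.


WA = (18.62 - 15.9) / 15.9 * 100 = 17.11%

17.11


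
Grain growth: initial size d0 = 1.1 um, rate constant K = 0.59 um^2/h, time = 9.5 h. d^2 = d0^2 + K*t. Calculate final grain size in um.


d^2 = 1.1^2 + 0.59*9.5 = 6.815
d = sqrt(6.815) = 2.61 um

2.61


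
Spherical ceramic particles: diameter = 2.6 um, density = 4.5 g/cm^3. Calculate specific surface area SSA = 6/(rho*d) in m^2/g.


SSA = 6 / (4.5 * 2.6) = 0.513 m^2/g

0.513


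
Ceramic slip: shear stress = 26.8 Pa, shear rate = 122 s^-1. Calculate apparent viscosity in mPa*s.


eta = tau/gamma * 1000 = 26.8/122 * 1000 = 219.7 mPa*s

219.7


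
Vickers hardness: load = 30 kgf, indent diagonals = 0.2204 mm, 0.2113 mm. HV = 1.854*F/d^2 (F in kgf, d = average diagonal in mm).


d_avg = (0.2204+0.2113)/2 = 0.21585 mm
HV = 1.854*30/0.21585^2 = 1194

1194


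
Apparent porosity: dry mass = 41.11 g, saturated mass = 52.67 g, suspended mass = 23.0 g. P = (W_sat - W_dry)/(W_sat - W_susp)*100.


P = (52.67 - 41.11) / (52.67 - 23.0) * 100 = 11.56 / 29.67 * 100 = 39.0%

39.0


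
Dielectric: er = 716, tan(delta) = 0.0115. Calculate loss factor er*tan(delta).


Loss = 716 * 0.0115 = 8.234

8.234


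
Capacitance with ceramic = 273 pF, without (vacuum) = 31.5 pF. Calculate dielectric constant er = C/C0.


er = 273 / 31.5 = 8.67

8.67


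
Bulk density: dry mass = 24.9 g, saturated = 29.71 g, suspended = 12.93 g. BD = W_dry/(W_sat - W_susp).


BD = 24.9 / (29.71 - 12.93) = 24.9 / 16.78 = 1.484 g/cm^3

1.484


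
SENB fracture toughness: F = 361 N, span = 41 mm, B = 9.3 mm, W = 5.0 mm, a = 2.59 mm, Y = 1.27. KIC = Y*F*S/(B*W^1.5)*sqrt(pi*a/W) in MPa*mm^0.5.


KIC = 1.27*361*41/(9.3*5.0^1.5)*sqrt(pi*2.59/5.0) = 230.62

230.62


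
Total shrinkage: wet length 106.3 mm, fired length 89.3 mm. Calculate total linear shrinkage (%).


TS = (106.3 - 89.3) / 106.3 * 100 = 15.99%

15.99


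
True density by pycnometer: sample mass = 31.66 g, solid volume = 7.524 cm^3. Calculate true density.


TD = 31.66 / 7.524 = 4.208 g/cm^3

4.208


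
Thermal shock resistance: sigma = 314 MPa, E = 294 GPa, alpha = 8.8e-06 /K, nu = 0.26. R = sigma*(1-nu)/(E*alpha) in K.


R = 314*(1-0.26)/(294*1000*8.8e-06) = 90 K

90


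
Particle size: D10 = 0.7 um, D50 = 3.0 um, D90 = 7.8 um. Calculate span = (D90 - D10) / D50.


Span = (7.8 - 0.7) / 3.0 = 7.1 / 3.0 = 2.367

2.367


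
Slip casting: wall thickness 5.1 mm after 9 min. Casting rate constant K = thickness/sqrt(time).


K = 5.1 / sqrt(9) = 5.1 / 3.0 = 1.7 mm/min^0.5

1.7


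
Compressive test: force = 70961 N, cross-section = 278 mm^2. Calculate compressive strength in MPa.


CS = 70961 / 278 = 255.3 MPa

255.3


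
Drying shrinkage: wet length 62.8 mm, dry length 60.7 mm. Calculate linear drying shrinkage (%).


DS = (62.8 - 60.7) / 62.8 * 100 = 3.34%

3.34


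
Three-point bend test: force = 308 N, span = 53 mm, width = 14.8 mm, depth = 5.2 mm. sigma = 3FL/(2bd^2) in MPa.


sigma = 3*308*53/(2*14.8*5.2^2) = 61.2 MPa

61.2


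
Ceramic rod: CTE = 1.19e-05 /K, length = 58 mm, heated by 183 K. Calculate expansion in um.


dL = 1.19e-05 * 58 * 183 * 1000 = 126.307 um

126.307


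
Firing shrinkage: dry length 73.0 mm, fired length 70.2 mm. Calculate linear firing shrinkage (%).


FS = (73.0 - 70.2) / 73.0 * 100 = 3.84%

3.84


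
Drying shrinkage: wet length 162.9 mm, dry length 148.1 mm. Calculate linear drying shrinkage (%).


DS = (162.9 - 148.1) / 162.9 * 100 = 9.09%

9.09


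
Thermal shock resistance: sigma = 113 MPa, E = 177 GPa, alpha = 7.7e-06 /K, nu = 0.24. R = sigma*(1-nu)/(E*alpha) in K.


R = 113*(1-0.24)/(177*1000*7.7e-06) = 63 K

63


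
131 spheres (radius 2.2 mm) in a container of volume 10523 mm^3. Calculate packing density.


V_sphere = 4/3*pi*2.2^3 = 44.6022 mm^3
Total V = 131*44.6022 = 5842.8882 mm^3
PD = 5842.8882 / 10523 = 0.555

0.555


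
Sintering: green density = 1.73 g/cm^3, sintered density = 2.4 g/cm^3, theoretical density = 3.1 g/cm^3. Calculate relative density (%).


Relative = 2.4 / 3.1 * 100 = 77.4%

77.4


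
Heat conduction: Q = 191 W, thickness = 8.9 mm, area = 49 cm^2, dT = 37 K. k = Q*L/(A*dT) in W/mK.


k = 191*8.9/1000/(49/10000*37) = 9.38 W/mK

9.38


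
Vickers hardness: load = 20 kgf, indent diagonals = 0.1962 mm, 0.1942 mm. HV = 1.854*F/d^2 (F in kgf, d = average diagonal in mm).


d_avg = (0.1962+0.1942)/2 = 0.1952 mm
HV = 1.854*20/0.1952^2 = 973

973


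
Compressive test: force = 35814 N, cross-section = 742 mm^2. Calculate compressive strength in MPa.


CS = 35814 / 742 = 48.3 MPa

48.3


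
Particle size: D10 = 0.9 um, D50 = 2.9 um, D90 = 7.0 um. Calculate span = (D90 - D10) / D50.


Span = (7.0 - 0.9) / 2.9 = 6.1 / 2.9 = 2.103

2.103


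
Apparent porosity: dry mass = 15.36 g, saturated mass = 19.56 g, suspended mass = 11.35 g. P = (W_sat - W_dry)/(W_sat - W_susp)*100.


P = (19.56 - 15.36) / (19.56 - 11.35) * 100 = 4.2 / 8.21 * 100 = 51.2%

51.2


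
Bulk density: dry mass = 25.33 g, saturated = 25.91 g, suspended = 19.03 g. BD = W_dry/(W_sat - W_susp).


BD = 25.33 / (25.91 - 19.03) = 25.33 / 6.88 = 3.682 g/cm^3

3.682


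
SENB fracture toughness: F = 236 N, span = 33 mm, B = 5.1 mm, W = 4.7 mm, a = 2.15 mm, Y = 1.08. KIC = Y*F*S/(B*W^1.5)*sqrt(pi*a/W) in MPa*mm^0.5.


KIC = 1.08*236*33/(5.1*4.7^1.5)*sqrt(pi*2.15/4.7) = 194.03

194.03


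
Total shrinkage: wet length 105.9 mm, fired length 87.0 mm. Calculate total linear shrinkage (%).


TS = (105.9 - 87.0) / 105.9 * 100 = 17.85%

17.85


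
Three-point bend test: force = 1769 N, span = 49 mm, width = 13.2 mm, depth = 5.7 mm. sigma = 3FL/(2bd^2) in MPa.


sigma = 3*1769*49/(2*13.2*5.7^2) = 303.2 MPa

303.2


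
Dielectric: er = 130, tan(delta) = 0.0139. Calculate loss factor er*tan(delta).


Loss = 130 * 0.0139 = 1.807

1.807


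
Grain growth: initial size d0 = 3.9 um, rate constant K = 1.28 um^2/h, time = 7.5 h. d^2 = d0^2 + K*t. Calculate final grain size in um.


d^2 = 3.9^2 + 1.28*7.5 = 24.81
d = sqrt(24.81) = 4.98 um

4.98


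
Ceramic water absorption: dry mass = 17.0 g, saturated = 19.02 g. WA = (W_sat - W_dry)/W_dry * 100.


WA = (19.02 - 17.0) / 17.0 * 100 = 11.88%

11.88


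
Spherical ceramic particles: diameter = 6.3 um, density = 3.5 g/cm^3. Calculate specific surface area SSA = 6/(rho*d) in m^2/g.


SSA = 6 / (3.5 * 6.3) = 0.272 m^2/g

0.272


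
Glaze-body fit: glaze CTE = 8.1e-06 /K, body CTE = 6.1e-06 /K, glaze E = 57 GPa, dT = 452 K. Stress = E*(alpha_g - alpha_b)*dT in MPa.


Stress = 57*1000*(8.1e-06 - 6.1e-06)*452 = 51.5 MPa

51.5


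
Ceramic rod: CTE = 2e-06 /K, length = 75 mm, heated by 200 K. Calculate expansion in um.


dL = 2e-06 * 75 * 200 * 1000 = 30.0 um

30.0


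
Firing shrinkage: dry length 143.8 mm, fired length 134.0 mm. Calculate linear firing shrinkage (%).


FS = (143.8 - 134.0) / 143.8 * 100 = 6.82%

6.82


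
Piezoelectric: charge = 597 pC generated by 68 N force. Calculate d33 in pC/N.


d33 = 597 / 68 = 8.8 pC/N

8.8


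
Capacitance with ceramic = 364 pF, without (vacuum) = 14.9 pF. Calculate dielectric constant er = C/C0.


er = 364 / 14.9 = 24.43

24.43


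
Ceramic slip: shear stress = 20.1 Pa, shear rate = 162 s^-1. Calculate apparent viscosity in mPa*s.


eta = tau/gamma * 1000 = 20.1/162 * 1000 = 124.1 mPa*s

124.1


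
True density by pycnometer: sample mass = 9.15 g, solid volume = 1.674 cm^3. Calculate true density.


TD = 9.15 / 1.674 = 5.466 g/cm^3

5.466


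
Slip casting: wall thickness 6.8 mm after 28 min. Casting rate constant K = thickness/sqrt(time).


K = 6.8 / sqrt(28) = 6.8 / 5.2915 = 1.285 mm/min^0.5

1.285


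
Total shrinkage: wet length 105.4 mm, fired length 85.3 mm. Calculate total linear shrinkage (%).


TS = (105.4 - 85.3) / 105.4 * 100 = 19.07%

19.07


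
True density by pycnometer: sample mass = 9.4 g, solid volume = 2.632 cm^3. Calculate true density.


TD = 9.4 / 2.632 = 3.571 g/cm^3

3.571


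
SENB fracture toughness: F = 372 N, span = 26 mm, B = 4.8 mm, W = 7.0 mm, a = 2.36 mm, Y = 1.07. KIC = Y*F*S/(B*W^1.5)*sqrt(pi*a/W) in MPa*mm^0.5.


KIC = 1.07*372*26/(4.8*7.0^1.5)*sqrt(pi*2.36/7.0) = 119.81

119.81


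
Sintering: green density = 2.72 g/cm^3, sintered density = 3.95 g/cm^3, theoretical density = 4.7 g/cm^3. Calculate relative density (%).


Relative = 3.95 / 4.7 * 100 = 84.0%

84.0


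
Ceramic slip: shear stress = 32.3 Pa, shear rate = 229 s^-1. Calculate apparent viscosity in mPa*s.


eta = tau/gamma * 1000 = 32.3/229 * 1000 = 141.0 mPa*s

141.0


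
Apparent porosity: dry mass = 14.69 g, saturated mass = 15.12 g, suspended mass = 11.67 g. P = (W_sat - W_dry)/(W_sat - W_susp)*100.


P = (15.12 - 14.69) / (15.12 - 11.67) * 100 = 0.43 / 3.45 * 100 = 12.5%

12.5


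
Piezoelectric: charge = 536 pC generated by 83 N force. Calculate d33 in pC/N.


d33 = 536 / 83 = 6.5 pC/N

6.5


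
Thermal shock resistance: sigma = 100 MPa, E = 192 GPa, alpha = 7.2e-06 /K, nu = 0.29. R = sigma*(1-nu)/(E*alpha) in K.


R = 100*(1-0.29)/(192*1000*7.2e-06) = 51 K

51


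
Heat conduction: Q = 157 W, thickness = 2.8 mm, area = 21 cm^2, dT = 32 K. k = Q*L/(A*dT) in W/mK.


k = 157*2.8/1000/(21/10000*32) = 6.54 W/mK

6.54


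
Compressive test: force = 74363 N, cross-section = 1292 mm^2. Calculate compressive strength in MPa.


CS = 74363 / 1292 = 57.6 MPa

57.6


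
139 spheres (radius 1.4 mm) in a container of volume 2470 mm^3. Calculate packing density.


V_sphere = 4/3*pi*1.4^3 = 11.494 mm^3
Total V = 139*11.494 = 1597.666 mm^3
PD = 1597.666 / 2470 = 0.647

0.647


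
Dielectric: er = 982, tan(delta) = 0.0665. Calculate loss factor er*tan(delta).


Loss = 982 * 0.0665 = 65.303

65.303


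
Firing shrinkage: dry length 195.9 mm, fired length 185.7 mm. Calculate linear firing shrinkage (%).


FS = (195.9 - 185.7) / 195.9 * 100 = 5.21%

5.21


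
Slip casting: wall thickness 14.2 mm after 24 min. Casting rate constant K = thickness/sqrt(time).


K = 14.2 / sqrt(24) = 14.2 / 4.899 = 2.899 mm/min^0.5

2.899


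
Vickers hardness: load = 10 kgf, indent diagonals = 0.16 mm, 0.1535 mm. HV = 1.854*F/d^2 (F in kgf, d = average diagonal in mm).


d_avg = (0.16+0.1535)/2 = 0.15675 mm
HV = 1.854*10/0.15675^2 = 755

755


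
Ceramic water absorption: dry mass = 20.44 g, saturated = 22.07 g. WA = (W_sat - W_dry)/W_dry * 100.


WA = (22.07 - 20.44) / 20.44 * 100 = 7.97%

7.97


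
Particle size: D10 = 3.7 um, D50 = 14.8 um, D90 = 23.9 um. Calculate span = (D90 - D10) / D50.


Span = (23.9 - 3.7) / 14.8 = 20.2 / 14.8 = 1.365

1.365


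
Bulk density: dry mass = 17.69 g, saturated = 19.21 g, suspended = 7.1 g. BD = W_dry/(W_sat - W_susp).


BD = 17.69 / (19.21 - 7.1) = 17.69 / 12.11 = 1.461 g/cm^3

1.461


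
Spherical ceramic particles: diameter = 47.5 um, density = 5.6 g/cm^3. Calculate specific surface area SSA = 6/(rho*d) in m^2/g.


SSA = 6 / (5.6 * 47.5) = 0.023 m^2/g

0.023


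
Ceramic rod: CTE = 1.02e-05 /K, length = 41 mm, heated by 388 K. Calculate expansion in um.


dL = 1.02e-05 * 41 * 388 * 1000 = 162.262 um

162.262


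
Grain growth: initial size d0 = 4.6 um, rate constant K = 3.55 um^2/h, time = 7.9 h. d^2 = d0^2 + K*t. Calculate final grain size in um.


d^2 = 4.6^2 + 3.55*7.9 = 49.205
d = sqrt(49.205) = 7.01 um

7.01


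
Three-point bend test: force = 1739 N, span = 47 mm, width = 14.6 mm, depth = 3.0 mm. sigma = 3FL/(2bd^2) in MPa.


sigma = 3*1739*47/(2*14.6*3.0^2) = 933.0 MPa

933.0


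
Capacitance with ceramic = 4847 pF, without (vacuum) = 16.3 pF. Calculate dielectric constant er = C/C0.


er = 4847 / 16.3 = 297.36

297.36


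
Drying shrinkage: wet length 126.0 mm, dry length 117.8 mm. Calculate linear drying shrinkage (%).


DS = (126.0 - 117.8) / 126.0 * 100 = 6.51%

6.51


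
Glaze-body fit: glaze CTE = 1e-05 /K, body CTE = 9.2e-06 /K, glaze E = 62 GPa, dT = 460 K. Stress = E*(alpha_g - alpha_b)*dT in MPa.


Stress = 62*1000*(1e-05 - 9.2e-06)*460 = 22.8 MPa

22.8


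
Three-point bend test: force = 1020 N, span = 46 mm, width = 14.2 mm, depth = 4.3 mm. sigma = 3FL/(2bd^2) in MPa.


sigma = 3*1020*46/(2*14.2*4.3^2) = 268.1 MPa

268.1


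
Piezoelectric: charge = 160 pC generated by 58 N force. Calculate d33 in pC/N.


d33 = 160 / 58 = 2.8 pC/N

2.8


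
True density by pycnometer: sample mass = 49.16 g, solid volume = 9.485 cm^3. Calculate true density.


TD = 49.16 / 9.485 = 5.183 g/cm^3

5.183


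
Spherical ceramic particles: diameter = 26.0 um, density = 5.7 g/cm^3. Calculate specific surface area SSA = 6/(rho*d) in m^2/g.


SSA = 6 / (5.7 * 26.0) = 0.04 m^2/g

0.04


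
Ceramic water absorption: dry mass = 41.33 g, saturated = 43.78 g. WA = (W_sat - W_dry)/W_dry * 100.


WA = (43.78 - 41.33) / 41.33 * 100 = 5.93%

5.93


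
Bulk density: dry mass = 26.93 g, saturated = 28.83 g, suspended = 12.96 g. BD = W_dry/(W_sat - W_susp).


BD = 26.93 / (28.83 - 12.96) = 26.93 / 15.87 = 1.697 g/cm^3

1.697


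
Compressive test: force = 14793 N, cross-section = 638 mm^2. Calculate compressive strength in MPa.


CS = 14793 / 638 = 23.2 MPa

23.2


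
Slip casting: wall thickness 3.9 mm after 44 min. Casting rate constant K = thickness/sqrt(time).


K = 3.9 / sqrt(44) = 3.9 / 6.6332 = 0.588 mm/min^0.5

0.588


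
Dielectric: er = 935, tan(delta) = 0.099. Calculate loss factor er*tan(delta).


Loss = 935 * 0.099 = 92.565

92.565


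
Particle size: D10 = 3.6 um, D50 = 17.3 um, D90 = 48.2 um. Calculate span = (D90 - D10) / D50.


Span = (48.2 - 3.6) / 17.3 = 44.6 / 17.3 = 2.578

2.578


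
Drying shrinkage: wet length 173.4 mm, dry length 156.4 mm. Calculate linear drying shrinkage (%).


DS = (173.4 - 156.4) / 173.4 * 100 = 9.8%

9.8


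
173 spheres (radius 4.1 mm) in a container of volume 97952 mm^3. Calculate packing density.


V_sphere = 4/3*pi*4.1^3 = 288.6956 mm^3
Total V = 173*288.6956 = 49944.3388 mm^3
PD = 49944.3388 / 97952 = 0.51

0.51


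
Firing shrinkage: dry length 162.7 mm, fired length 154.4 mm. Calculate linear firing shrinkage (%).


FS = (162.7 - 154.4) / 162.7 * 100 = 5.1%

5.1


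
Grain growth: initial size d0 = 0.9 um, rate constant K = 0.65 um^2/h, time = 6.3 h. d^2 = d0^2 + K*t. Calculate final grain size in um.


d^2 = 0.9^2 + 0.65*6.3 = 4.905
d = sqrt(4.905) = 2.21 um

2.21


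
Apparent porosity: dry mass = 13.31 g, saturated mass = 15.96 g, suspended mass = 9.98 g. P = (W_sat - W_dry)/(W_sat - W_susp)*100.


P = (15.96 - 13.31) / (15.96 - 9.98) * 100 = 2.65 / 5.98 * 100 = 44.3%

44.3


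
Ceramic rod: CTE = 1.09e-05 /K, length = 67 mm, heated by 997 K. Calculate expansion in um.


dL = 1.09e-05 * 67 * 997 * 1000 = 728.109 um

728.109


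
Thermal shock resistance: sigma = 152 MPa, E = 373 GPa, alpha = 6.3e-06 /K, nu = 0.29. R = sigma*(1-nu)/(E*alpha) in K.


R = 152*(1-0.29)/(373*1000*6.3e-06) = 46 K

46


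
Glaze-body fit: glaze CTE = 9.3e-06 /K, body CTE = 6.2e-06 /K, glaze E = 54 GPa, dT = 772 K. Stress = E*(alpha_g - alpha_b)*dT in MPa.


Stress = 54*1000*(9.3e-06 - 6.2e-06)*772 = 129.2 MPa

129.2


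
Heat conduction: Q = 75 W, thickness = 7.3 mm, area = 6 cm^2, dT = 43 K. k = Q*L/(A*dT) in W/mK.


k = 75*7.3/1000/(6/10000*43) = 21.22 W/mK

21.22


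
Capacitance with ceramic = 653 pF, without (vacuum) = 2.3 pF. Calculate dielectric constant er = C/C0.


er = 653 / 2.3 = 283.91

283.91


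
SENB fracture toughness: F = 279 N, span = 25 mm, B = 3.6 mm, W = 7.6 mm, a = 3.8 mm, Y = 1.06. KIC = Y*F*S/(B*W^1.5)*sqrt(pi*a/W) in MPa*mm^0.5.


KIC = 1.06*279*25/(3.6*7.6^1.5)*sqrt(pi*3.8/7.6) = 122.85

122.85


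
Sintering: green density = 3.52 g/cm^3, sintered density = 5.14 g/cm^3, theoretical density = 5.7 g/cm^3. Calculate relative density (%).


Relative = 5.14 / 5.7 * 100 = 90.2%

90.2


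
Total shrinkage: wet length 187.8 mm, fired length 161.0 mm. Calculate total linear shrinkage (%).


TS = (187.8 - 161.0) / 187.8 * 100 = 14.27%

14.27


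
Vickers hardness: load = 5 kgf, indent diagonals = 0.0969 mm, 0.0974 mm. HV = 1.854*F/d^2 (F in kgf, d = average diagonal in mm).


d_avg = (0.0969+0.0974)/2 = 0.09715 mm
HV = 1.854*5/0.09715^2 = 982

982


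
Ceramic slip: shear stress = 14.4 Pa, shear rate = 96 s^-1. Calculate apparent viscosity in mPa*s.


eta = tau/gamma * 1000 = 14.4/96 * 1000 = 150.0 mPa*s

150.0


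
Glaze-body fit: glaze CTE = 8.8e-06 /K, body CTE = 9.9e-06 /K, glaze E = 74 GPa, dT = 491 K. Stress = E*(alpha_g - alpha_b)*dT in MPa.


Stress = 74*1000*(8.8e-06 - 9.9e-06)*491 = -40.0 MPa

-40.0


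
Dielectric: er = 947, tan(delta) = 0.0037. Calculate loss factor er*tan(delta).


Loss = 947 * 0.0037 = 3.504

3.504


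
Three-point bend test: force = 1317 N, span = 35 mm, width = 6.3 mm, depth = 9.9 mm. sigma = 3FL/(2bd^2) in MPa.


sigma = 3*1317*35/(2*6.3*9.9^2) = 112.0 MPa

112.0


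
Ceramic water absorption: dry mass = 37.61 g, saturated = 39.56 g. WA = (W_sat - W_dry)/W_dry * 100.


WA = (39.56 - 37.61) / 37.61 * 100 = 5.18%

5.18


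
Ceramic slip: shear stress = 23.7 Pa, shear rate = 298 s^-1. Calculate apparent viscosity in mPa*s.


eta = tau/gamma * 1000 = 23.7/298 * 1000 = 79.5 mPa*s

79.5


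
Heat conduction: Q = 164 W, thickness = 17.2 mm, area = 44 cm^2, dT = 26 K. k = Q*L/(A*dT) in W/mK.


k = 164*17.2/1000/(44/10000*26) = 24.66 W/mK

24.66


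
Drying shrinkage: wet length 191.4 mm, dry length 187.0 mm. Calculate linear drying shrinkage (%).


DS = (191.4 - 187.0) / 191.4 * 100 = 2.3%

2.3


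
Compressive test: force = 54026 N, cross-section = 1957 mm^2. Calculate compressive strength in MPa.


CS = 54026 / 1957 = 27.6 MPa

27.6


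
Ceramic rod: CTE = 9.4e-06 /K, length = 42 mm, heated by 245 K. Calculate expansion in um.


dL = 9.4e-06 * 42 * 245 * 1000 = 96.726 um

96.726


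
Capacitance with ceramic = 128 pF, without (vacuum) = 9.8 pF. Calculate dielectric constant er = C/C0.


er = 128 / 9.8 = 13.06

13.06


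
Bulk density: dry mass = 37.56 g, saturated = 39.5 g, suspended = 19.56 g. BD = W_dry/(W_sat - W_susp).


BD = 37.56 / (39.5 - 19.56) = 37.56 / 19.94 = 1.884 g/cm^3

1.884


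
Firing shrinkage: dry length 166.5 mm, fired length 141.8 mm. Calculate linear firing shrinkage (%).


FS = (166.5 - 141.8) / 166.5 * 100 = 14.83%

14.83


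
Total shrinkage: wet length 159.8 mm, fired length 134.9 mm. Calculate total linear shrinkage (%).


TS = (159.8 - 134.9) / 159.8 * 100 = 15.58%

15.58


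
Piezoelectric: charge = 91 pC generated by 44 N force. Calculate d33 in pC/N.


d33 = 91 / 44 = 2.1 pC/N

2.1


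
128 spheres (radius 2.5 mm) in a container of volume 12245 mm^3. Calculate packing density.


V_sphere = 4/3*pi*2.5^3 = 65.4498 mm^3
Total V = 128*65.4498 = 8377.5744 mm^3
PD = 8377.5744 / 12245 = 0.684

0.684


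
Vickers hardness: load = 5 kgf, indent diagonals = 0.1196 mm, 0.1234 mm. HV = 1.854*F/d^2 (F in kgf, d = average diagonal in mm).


d_avg = (0.1196+0.1234)/2 = 0.1215 mm
HV = 1.854*5/0.1215^2 = 628

628


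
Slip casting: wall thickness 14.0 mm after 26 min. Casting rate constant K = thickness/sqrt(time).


K = 14.0 / sqrt(26) = 14.0 / 5.099 = 2.746 mm/min^0.5

2.746


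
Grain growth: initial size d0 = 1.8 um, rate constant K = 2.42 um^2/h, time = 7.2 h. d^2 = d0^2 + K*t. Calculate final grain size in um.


d^2 = 1.8^2 + 2.42*7.2 = 20.664
d = sqrt(20.664) = 4.55 um

4.55


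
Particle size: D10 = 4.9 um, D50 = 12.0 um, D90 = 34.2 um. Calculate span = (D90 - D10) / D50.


Span = (34.2 - 4.9) / 12.0 = 29.3 / 12.0 = 2.442

2.442


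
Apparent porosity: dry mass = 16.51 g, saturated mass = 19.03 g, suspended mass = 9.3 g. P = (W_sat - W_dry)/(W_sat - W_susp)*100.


P = (19.03 - 16.51) / (19.03 - 9.3) * 100 = 2.52 / 9.73 * 100 = 25.9%

25.9
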